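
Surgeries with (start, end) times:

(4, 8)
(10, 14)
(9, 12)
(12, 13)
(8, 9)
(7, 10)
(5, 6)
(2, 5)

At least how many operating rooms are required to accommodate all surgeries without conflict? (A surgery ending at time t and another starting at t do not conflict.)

The answer is the maximum number of intervals overlapping at any instant.
Events (time:±→running): 2:+→1 4:+→2 … peak 2.

2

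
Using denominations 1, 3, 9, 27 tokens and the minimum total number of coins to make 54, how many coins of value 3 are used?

Greedy: take as many of the largest coin as possible, then repeat with the remainder.
54 = 2×27
Count of 3: 0

0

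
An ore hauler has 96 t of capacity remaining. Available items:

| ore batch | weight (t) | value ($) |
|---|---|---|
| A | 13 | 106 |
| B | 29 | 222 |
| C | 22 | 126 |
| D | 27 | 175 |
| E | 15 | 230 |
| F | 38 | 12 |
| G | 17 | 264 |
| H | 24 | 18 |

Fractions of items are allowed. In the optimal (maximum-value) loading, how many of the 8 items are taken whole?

Order: G (264/17=15.53) > E (230/15=15.33) > A (106/13=8.15) > B (222/29=7.66) > D (175/27=6.48) > C (126/22=5.73) > H (18/24=0.75) > F (12/38=0.32)
Fill: take G (17 @ 264) → take E (15 @ 230) → take A (13 @ 106) → take B (29 @ 222) → take 22/27 of D → 142.59; 96/96 used.
4 item(s) taken whole; one partial (take 22/27 of D).

4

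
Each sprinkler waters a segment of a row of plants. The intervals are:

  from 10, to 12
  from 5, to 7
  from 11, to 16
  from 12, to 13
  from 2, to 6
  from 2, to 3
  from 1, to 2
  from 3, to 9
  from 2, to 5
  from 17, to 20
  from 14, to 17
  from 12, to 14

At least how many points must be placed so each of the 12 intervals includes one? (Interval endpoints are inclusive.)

Sort by right endpoint; whenever an interval is uncovered, place a point at its right end.
By right end: [1,2]  [2,3]  [2,5]  [2,6]  [5,7]  [3,9]  [10,12]  [12,13]  [12,14]  [11,16]  [14,17]  [17,20]
[1,2] uncovered → point at 2; [5,7] uncovered → point at 7; [10,12] uncovered → point at 12; [14,17] uncovered → point at 17.
Points: 2, 7, 12, 17 (4 total).

4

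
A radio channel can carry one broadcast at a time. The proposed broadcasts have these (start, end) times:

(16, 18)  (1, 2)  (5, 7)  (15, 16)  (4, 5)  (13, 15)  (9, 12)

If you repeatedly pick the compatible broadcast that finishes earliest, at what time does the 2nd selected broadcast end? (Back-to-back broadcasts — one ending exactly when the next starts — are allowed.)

Greedy by earliest finish: after sorting by end time, pick each interval compatible with the last pick.
By end time: (1,2), (4,5), (5,7), (9,12), (13,15), (15,16), (16,18).
Pick (1,2); next start ≥ 2 → (4,5); next start ≥ 5 → (5,7); next start ≥ 7 → (9,12); next start ≥ 12 → (13,15); next start ≥ 15 → (15,16); next start ≥ 16 → (16,18).
Selected: (1,2) (4,5) (5,7) (9,12) (13,15) (15,16) (16,18)

5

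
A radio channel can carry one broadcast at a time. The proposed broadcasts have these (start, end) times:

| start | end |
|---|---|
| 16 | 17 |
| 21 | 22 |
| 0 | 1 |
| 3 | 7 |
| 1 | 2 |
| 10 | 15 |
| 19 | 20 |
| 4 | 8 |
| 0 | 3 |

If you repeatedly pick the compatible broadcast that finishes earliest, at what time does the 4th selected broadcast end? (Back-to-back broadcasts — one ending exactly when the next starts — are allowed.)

Greedy by earliest finish: after sorting by end time, pick each interval compatible with the last pick.
Sorted by end: (0,1)  (1,2)  (0,3)  (3,7)  (4,8)  (10,15)  (16,17)  (19,20)  (21,22)
take (0,1); take (1,2); skip (0,3); take (3,7); take (10,15); take (16,17); take (19,20); take (21,22).
Selected: (0,1) (1,2) (3,7) (10,15) (16,17) (19,20) (21,22)

15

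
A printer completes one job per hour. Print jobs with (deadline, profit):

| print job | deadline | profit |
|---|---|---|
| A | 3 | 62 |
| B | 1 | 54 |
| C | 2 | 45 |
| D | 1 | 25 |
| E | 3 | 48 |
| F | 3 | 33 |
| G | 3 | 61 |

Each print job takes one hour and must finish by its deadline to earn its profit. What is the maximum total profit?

177

By profit: A(d3,62), G(d3,61), B(d1,54), E(d3,48), C(d2,45), F(d3,33), D(d1,25)
A→slot 3; G→slot 2; B→slot 1; E skipped; C skipped; F skipped; D skipped.
Profit = 54 + 61 + 62 = 177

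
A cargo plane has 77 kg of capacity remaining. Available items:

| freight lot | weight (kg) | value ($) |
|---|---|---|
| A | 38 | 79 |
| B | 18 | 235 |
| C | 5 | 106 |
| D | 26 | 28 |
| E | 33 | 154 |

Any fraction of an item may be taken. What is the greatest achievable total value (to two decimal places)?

538.66

Sort by value per unit weight and fill in that order.
Ratios (sorted): C 21.20, B 13.06, E 4.67, A 2.08, D 1.08
take C (5 @ 106); take B (18 @ 235); take E (33 @ 154); take 21/38 of A → 43.66. Capacity used 77/77.
Total value = 538.66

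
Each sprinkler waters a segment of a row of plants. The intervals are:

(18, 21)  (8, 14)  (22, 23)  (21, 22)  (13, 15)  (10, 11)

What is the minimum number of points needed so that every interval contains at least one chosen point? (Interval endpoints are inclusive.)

4

Sorted: [10,11] [8,14] [13,15] [18,21] [21,22] [22,23]
{[10,11],[8,14]} hit by 11; {[13,15]} hit by 15; {[18,21],[21,22]} hit by 21; {[22,23]} hit by 23.
Points: 11, 15, 21, 23 (4 total).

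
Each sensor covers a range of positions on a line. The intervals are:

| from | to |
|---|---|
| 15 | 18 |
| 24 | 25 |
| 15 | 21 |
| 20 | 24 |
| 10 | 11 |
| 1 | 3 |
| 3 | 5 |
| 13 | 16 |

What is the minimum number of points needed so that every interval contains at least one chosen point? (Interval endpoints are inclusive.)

Sort by right endpoint; whenever an interval is uncovered, place a point at its right end.
Sorted: [1,3] [3,5] [10,11] [13,16] [15,18] [15,21] [20,24] [24,25]
{[1,3],[3,5]} hit by 3; {[10,11]} hit by 11; {[13,16],[15,18],[15,21]} hit by 16; {[20,24],[24,25]} hit by 24.
Points: 3, 11, 16, 24 (4 total).

4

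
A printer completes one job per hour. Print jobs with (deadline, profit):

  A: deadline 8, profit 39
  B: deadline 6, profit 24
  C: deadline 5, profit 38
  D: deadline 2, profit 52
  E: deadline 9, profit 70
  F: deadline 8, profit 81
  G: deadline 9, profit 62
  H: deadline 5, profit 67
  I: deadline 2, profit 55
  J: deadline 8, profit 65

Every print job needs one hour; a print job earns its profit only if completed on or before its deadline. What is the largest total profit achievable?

529

Sort by profit descending; place each in the latest free slot ≤ its deadline.
Profit order: F=81 E=70 H=67 J=65 G=62 I=55 D=52 A=39 C=38 B=24
Assign: F→slot 8, E→slot 9, H→slot 5, J→slot 7, G→slot 6, I→slot 2, D→slot 1, A→slot 4, C→slot 3, B skipped.
Slots: [1:D] [2:I] [3:C] [4:A] [5:H] [6:G] [7:J] [8:F] [9:E]
Profit = 52 + 55 + 38 + 39 + 67 + 62 + 65 + 81 + 70 = 529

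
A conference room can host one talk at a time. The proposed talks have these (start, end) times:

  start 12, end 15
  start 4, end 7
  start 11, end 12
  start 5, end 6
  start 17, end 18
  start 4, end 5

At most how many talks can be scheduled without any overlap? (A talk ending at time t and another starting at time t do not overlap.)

Sorted by end: (4,5)  (5,6)  (4,7)  (11,12)  (12,15)  (17,18)
take (4,5); take (5,6); skip (4,7); take (11,12); take (12,15); take (17,18).
Selected 5 talks.

5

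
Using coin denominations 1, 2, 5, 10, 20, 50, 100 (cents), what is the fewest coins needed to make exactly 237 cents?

6

237 − 2×100→37 − 1×20→17 − 1×10→7 − 1×5→2 − 1×2→0
Total coins = 2 + 1 + 1 + 1 + 1 = 6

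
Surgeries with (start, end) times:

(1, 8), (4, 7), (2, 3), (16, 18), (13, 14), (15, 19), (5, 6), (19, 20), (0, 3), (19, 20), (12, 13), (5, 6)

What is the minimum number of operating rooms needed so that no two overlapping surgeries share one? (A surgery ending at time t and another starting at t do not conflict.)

starts: [0, 1, 2, 4, 5, 5, 12, 13, 15, 16, 19, 19]
ends:   [3, 3, 6, 6, 7, 8, 13, 14, 18, 19, 20, 20]
s0→1 s1→2 s2→3 e3→2 e3→1 s4→2 s5→3 s5→4  — peak 4.

4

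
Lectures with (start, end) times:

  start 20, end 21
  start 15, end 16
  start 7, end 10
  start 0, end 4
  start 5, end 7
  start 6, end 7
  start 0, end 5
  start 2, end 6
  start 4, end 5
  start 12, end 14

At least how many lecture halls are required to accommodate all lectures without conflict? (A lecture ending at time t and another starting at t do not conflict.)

3

Count concurrent intervals with a sweep; the peak is the room count.
Events (time:±→running): 0:+→1 0:+→2 2:+→3 … peak 3.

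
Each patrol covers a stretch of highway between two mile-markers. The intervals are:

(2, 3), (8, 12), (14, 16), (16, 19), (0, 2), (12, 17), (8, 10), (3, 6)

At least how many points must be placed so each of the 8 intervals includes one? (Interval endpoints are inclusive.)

4

Sorted: [0,2] [2,3] [3,6] [8,10] [8,12] [14,16] [12,17] [16,19]
{[0,2],[2,3]} hit by 2; {[3,6]} hit by 6; {[8,10],[8,12]} hit by 10; {[14,16],[12,17],[16,19]} hit by 16.
Points: 2, 6, 10, 16 (4 total).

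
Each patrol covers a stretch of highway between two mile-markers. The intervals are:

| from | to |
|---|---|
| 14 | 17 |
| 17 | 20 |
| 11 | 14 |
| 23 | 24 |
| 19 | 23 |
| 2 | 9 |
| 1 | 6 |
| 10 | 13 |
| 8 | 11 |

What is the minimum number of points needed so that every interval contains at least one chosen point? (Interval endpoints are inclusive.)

4

Process intervals by earliest right end; each time one isn't hit yet, stab at its right endpoint.
Sorted: [1,6] [2,9] [8,11] [10,13] [11,14] [14,17] [17,20] [19,23] [23,24]
{[1,6],[2,9]} hit by 6; {[8,11],[10,13],[11,14]} hit by 11; {[14,17],[17,20]} hit by 17; {[19,23],[23,24]} hit by 23.
Points: 6, 11, 17, 23 (4 total).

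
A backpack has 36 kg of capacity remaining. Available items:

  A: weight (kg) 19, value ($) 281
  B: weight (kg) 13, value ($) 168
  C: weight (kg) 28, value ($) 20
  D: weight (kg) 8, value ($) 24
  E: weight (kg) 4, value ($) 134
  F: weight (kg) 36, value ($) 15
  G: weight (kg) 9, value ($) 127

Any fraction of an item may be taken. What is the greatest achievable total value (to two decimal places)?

Sort by value per unit weight and fill in that order.
Ratios (sorted): E 33.50, A 14.79, G 14.11, B 12.92, D 3.00, C 0.71, F 0.42
take E (4 @ 134); take A (19 @ 281); take G (9 @ 127); take 4/13 of B → 51.69. Capacity used 36/36.
Total value = 593.69

593.69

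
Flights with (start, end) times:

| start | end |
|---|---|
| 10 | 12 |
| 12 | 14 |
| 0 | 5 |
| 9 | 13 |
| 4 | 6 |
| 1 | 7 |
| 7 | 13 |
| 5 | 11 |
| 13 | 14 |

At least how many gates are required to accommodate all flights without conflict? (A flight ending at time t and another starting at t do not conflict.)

starts: [0, 1, 4, 5, 7, 9, 10, 12, 13]
ends:   [5, 6, 7, 11, 12, 13, 13, 14, 14]
s0→1 s1→2 s4→3 e5→2 s5→3 e6→2 e7→1 s7→2 s9→3 s10→4  — peak 4.

4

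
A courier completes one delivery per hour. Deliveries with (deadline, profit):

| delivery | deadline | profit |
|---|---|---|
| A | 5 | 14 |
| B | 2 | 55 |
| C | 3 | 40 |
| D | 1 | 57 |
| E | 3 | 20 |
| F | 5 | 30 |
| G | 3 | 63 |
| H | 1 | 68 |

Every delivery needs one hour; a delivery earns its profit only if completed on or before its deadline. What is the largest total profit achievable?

230

Sort by profit descending; place each in the latest free slot ≤ its deadline.
By profit: H(d1,68), G(d3,63), D(d1,57), B(d2,55), C(d3,40), F(d5,30), E(d3,20), A(d5,14)
H→slot 1; G→slot 3; D skipped; B→slot 2; C skipped; F→slot 5; E skipped; A→slot 4.
Profit = 68 + 55 + 63 + 14 + 30 = 230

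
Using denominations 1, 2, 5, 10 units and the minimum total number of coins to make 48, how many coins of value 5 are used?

1

Greedy: take as many of the largest coin as possible, then repeat with the remainder.
48 = 4×10 + 1×5 + 1×2 + 1×1
Count of 5: 1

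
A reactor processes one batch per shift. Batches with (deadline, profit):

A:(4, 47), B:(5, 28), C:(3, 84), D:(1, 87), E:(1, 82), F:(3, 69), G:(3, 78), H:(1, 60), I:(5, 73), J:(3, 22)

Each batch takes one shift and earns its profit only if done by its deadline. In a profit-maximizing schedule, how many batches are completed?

5

By profit: D(d1,87), C(d3,84), E(d1,82), G(d3,78), I(d5,73), F(d3,69), H(d1,60), A(d4,47), B(d5,28), J(d3,22)
D→slot 1; C→slot 3; E skipped; G→slot 2; I→slot 5; F skipped; H skipped; A→slot 4; B skipped; J skipped.
5 of 10 scheduled.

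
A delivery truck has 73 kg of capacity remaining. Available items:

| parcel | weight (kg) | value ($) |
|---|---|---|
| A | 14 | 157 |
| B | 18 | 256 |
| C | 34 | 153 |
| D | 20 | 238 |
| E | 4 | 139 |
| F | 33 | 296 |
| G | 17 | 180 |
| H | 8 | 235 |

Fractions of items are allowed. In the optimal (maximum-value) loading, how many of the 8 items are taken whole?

Ratios (sorted): E 34.75, H 29.38, B 14.22, D 11.90, A 11.21, G 10.59, F 8.97, C 4.50
take E (4 @ 139); take H (8 @ 235); take B (18 @ 256); take D (20 @ 238); take A (14 @ 157); take 9/17 of G → 95.29. Capacity used 73/73.
5 item(s) taken whole; one partial (take 9/17 of G).

5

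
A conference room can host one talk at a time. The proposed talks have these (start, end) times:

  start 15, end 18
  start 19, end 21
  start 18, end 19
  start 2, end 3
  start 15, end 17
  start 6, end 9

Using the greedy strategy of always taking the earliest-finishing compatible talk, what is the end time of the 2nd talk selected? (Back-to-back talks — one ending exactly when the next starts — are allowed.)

9

Order by finish time; keep every interval that doesn't clash with the previous kept one.
Sorted by end: (2,3)  (6,9)  (15,17)  (15,18)  (18,19)  (19,21)
take (2,3); take (6,9); take (15,17); skip (15,18); take (18,19); take (19,21).
Selected: (2,3) (6,9) (15,17) (18,19) (19,21)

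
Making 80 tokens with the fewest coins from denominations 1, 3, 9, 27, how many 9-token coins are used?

2

Use the largest denomination that fits, subtract, and repeat.
80 − 2×27→26 − 2×9→8 − 2×3→2 − 2×1→0
Count of 9: 2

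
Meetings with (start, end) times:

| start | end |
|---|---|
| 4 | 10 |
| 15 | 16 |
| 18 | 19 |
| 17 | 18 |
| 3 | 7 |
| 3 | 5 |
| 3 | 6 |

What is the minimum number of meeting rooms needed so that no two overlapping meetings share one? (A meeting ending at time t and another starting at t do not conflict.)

Count concurrent intervals with a sweep; the peak is the room count.
Events (time:±→running): 3:+→1 3:+→2 3:+→3 4:+→4 … peak 4.

4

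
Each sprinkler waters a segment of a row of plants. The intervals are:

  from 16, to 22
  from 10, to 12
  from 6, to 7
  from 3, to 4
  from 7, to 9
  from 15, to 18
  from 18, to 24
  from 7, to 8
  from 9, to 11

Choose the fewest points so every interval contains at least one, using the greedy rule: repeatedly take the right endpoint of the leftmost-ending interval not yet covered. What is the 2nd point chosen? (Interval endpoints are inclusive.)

7

Sorted: [3,4] [6,7] [7,8] [7,9] [9,11] [10,12] [15,18] [16,22] [18,24]
{[3,4]} hit by 4; {[6,7],[7,8],[7,9]} hit by 7; {[9,11],[10,12]} hit by 11; {[15,18],[16,22],[18,24]} hit by 18.
Points: 4, 7, 11, 18 (4 total).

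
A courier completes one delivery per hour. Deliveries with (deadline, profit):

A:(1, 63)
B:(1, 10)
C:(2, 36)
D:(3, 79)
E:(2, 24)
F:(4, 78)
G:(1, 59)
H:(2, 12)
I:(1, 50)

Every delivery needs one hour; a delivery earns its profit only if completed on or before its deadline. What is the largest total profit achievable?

256

Take jobs in profit order; each goes to the latest open slot no later than its deadline.
By profit: D(d3,79), F(d4,78), A(d1,63), G(d1,59), I(d1,50), C(d2,36), E(d2,24), H(d2,12), B(d1,10)
D→slot 3; F→slot 4; A→slot 1; G skipped; I skipped; C→slot 2; E skipped; H skipped; B skipped.
Profit = 63 + 36 + 79 + 78 = 256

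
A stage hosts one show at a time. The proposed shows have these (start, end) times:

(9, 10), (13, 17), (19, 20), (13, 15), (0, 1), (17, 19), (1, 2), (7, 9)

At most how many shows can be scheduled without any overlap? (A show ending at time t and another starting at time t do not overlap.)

Order by finish time; keep every interval that doesn't clash with the previous kept one.
By end time: (0,1), (1,2), (7,9), (9,10), (13,15), (13,17), (17,19), (19,20).
Pick (0,1); next start ≥ 1 → (1,2); next start ≥ 2 → (7,9); next start ≥ 9 → (9,10); next start ≥ 10 → (13,15); next start ≥ 15 → (17,19); next start ≥ 19 → (19,20).
Selected 7 shows.

7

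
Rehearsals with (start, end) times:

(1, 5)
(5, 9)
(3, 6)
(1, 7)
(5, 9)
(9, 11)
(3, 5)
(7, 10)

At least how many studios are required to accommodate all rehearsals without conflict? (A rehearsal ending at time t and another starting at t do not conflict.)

4

Events (time:±→running): 1:+→1 1:+→2 3:+→3 3:+→4 … peak 4.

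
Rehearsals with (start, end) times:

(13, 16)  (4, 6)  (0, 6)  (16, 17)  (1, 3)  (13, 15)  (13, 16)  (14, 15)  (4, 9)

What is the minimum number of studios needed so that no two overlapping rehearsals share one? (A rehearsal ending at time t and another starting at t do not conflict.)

4

The answer is the maximum number of intervals overlapping at any instant.
starts: [0, 1, 4, 4, 13, 13, 13, 14, 16]
ends:   [3, 6, 6, 9, 15, 15, 16, 16, 17]
s0→1 s1→2 e3→1 s4→2 s4→3 e6→2 e6→1 e9→0 s13→1 s13→2 s13→3 s14→4  — peak 4.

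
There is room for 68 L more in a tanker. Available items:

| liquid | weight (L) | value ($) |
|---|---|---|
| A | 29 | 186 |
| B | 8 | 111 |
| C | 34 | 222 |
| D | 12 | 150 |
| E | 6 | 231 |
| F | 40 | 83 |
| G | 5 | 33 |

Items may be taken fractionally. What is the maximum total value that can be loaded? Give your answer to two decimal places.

766.24

Sort by value per unit weight and fill in that order.
Order: E (231/6=38.50) > B (111/8=13.88) > D (150/12=12.50) > G (33/5=6.60) > C (222/34=6.53) > A (186/29=6.41) > F (83/40=2.08)
Fill: take E (6 @ 231) → take B (8 @ 111) → take D (12 @ 150) → take G (5 @ 33) → take C (34 @ 222) → take 3/29 of A → 19.24; 68/68 used.
Total value = 766.24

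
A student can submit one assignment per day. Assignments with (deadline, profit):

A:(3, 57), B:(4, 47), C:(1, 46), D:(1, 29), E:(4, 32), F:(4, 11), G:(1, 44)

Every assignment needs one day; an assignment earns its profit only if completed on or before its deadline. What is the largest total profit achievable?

Take jobs in profit order; each goes to the latest open slot no later than its deadline.
Profit order: A=57 B=47 C=46 G=44 E=32 D=29 F=11
Assign: A→slot 3, B→slot 4, C→slot 1, G skipped, E→slot 2, D skipped, F skipped.
Slots: [1:C] [2:E] [3:A] [4:B]
Profit = 46 + 32 + 57 + 47 = 182

182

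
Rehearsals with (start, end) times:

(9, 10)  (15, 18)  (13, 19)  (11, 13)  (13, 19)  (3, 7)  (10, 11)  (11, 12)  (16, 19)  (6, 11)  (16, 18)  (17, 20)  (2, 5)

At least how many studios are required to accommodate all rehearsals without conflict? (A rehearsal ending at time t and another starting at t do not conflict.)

starts: [2, 3, 6, 9, 10, 11, 11, 13, 13, 15, 16, 16, 17]
ends:   [5, 7, 10, 11, 11, 12, 13, 18, 18, 19, 19, 19, 20]
s2→1 s3→2 e5→1 s6→2 e7→1 s9→2 e10→1 s10→2 e11→1 e11→0 s11→1 s11→2 e12→1 e13→0 s13→1 s13→2 s15→3 s16→4 s16→5 s17→6  — peak 6.

6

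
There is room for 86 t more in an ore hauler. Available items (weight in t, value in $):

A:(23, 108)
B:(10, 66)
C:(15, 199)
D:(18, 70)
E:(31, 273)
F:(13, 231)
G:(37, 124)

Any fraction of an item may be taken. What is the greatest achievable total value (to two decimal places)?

Ratios (sorted): F 17.77, C 13.27, E 8.81, B 6.60, A 4.70, D 3.89, G 3.35
take F (13 @ 231); take C (15 @ 199); take E (31 @ 273); take B (10 @ 66); take 17/23 of A → 79.83. Capacity used 86/86.
Total value = 848.83

848.83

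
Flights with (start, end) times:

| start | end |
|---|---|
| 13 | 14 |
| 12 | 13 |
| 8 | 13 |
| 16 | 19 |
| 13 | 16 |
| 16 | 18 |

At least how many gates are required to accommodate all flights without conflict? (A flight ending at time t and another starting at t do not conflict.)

2

Events (time:±→running): 8:+→1 12:+→2 … peak 2.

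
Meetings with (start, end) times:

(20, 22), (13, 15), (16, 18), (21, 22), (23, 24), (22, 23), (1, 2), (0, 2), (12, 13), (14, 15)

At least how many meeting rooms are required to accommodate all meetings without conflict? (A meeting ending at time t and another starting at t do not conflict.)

starts: [0, 1, 12, 13, 14, 16, 20, 21, 22, 23]
ends:   [2, 2, 13, 15, 15, 18, 22, 22, 23, 24]
s0→1 s1→2  — peak 2.

2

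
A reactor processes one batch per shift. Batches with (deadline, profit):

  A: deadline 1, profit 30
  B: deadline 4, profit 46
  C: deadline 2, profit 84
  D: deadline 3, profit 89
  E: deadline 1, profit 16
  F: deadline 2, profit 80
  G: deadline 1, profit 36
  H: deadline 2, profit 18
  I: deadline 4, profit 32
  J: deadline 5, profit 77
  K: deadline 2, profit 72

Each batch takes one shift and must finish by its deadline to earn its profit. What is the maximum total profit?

376

By profit: D(d3,89), C(d2,84), F(d2,80), J(d5,77), K(d2,72), B(d4,46), G(d1,36), I(d4,32), A(d1,30), H(d2,18), E(d1,16)
D→slot 3; C→slot 2; F→slot 1; J→slot 5; K skipped; B→slot 4; G skipped; I skipped; A skipped; H skipped; E skipped.
Profit = 80 + 84 + 89 + 46 + 77 = 376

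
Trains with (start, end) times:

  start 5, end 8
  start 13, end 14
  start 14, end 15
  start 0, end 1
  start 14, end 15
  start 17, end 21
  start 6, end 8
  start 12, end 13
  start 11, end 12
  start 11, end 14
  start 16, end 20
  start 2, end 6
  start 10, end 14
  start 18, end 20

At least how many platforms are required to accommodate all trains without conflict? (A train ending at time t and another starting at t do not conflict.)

The answer is the maximum number of intervals overlapping at any instant.
Events (time:±→running): 0:+→1 1:-→0 2:+→1 5:+→2 6:-→1 6:+→2 8:-→1 8:-→0 10:+→1 11:+→2 11:+→3 … peak 3.

3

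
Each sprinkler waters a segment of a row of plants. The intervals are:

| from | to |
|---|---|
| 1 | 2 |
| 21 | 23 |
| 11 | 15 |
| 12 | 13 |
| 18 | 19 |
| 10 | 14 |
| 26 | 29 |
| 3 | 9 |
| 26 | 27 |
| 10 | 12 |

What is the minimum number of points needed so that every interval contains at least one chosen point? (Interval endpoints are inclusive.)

Sort by right endpoint; whenever an interval is uncovered, place a point at its right end.
By right end: [1,2]  [3,9]  [10,12]  [12,13]  [10,14]  [11,15]  [18,19]  [21,23]  [26,27]  [26,29]
[1,2] uncovered → point at 2; [3,9] uncovered → point at 9; [10,12] uncovered → point at 12; [18,19] uncovered → point at 19; [21,23] uncovered → point at 23; [26,27] uncovered → point at 27.
Points: 2, 9, 12, 19, 23, 27 (6 total).

6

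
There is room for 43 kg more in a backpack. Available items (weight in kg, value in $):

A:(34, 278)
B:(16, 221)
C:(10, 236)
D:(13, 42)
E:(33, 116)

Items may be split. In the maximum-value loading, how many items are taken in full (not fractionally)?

2

Sort by value per unit weight and fill in that order.
Order: C (236/10=23.60) > B (221/16=13.81) > A (278/34=8.18) > E (116/33=3.52) > D (42/13=3.23)
Fill: take C (10 @ 236) → take B (16 @ 221) → take 17/34 of A → 139.00; 43/43 used.
2 item(s) taken whole; one partial (take 17/34 of A).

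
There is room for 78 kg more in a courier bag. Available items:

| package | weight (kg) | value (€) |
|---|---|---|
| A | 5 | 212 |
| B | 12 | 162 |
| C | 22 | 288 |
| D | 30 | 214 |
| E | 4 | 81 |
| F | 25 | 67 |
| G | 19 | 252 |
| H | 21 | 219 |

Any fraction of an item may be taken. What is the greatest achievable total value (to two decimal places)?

1161.86

Ratios (sorted): A 42.40, E 20.25, B 13.50, G 13.26, C 13.09, H 10.43, D 7.13, F 2.68
take A (5 @ 212); take E (4 @ 81); take B (12 @ 162); take G (19 @ 252); take C (22 @ 288); take 16/21 of H → 166.86. Capacity used 78/78.
Total value = 1161.86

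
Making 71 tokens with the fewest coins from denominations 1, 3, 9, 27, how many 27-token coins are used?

Greedy: take as many of the largest coin as possible, then repeat with the remainder.
71 = 2×27 + 1×9 + 2×3 + 2×1
Count of 27: 2

2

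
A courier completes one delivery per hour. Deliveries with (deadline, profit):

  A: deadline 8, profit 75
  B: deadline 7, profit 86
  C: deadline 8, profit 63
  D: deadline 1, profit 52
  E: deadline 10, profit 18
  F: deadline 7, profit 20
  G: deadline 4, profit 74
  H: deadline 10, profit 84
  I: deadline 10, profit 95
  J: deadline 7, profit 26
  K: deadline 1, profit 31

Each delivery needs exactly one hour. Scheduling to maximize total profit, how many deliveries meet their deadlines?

Take jobs in profit order; each goes to the latest open slot no later than its deadline.
By profit: I(d10,95), B(d7,86), H(d10,84), A(d8,75), G(d4,74), C(d8,63), D(d1,52), K(d1,31), J(d7,26), F(d7,20), E(d10,18)
I→slot 10; B→slot 7; H→slot 9; A→slot 8; G→slot 4; C→slot 6; D→slot 1; K skipped; J→slot 5; F→slot 3; E→slot 2.
10 of 11 scheduled.

10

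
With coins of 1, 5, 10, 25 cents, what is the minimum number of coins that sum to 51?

Use the largest denomination that fits, subtract, and repeat.
51 = 2×25 + 1×1
Total coins = 2 + 1 = 3

3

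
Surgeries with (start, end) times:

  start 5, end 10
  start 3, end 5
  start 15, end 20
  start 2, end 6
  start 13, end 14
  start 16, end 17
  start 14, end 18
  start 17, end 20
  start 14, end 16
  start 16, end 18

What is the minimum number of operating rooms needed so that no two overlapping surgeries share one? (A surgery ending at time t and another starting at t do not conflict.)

starts: [2, 3, 5, 13, 14, 14, 15, 16, 16, 17]
ends:   [5, 6, 10, 14, 16, 17, 18, 18, 20, 20]
s2→1 s3→2 e5→1 s5→2 e6→1 e10→0 s13→1 e14→0 s14→1 s14→2 s15→3 e16→2 s16→3 s16→4  — peak 4.

4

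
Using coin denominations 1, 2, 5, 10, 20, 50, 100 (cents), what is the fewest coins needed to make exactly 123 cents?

4

123 − 1×100→23 − 1×20→3 − 1×2→1 − 1×1→0
Total coins = 1 + 1 + 1 + 1 = 4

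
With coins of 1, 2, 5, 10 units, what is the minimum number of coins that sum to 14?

3

14 = 1×10 + 2×2
Total coins = 1 + 2 = 3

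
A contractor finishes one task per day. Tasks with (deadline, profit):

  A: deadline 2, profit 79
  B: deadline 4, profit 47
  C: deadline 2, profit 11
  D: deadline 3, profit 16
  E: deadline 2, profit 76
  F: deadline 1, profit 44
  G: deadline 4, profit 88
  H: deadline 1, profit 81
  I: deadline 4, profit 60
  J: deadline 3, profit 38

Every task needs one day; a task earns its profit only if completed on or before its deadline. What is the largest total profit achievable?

308

Profit order: G=88 H=81 A=79 E=76 I=60 B=47 F=44 J=38 D=16 C=11
Assign: G→slot 4, H→slot 1, A→slot 2, E skipped, I→slot 3, B skipped, F skipped, J skipped, D skipped, C skipped.
Slots: [1:H] [2:A] [3:I] [4:G]
Profit = 81 + 79 + 60 + 88 = 308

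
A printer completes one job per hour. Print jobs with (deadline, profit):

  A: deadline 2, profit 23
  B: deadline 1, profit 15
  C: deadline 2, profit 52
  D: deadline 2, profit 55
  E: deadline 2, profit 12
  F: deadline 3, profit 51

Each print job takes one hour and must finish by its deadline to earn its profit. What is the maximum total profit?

Sort by profit descending; place each in the latest free slot ≤ its deadline.
Profit order: D=55 C=52 F=51 A=23 B=15 E=12
Assign: D→slot 2, C→slot 1, F→slot 3, A skipped, B skipped, E skipped.
Slots: [1:C] [2:D] [3:F]
Profit = 52 + 55 + 51 = 158

158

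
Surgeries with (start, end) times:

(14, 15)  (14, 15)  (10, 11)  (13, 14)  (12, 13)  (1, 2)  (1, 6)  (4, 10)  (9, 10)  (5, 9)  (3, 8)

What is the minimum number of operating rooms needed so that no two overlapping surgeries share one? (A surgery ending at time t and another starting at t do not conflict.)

Events (time:±→running): 1:+→1 1:+→2 2:-→1 3:+→2 4:+→3 5:+→4 … peak 4.

4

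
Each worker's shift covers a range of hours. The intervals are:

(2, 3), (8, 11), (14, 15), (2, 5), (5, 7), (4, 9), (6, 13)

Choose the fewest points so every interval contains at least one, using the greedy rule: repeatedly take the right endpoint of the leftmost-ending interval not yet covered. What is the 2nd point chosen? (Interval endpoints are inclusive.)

7

Process intervals by earliest right end; each time one isn't hit yet, stab at its right endpoint.
Sorted: [2,3] [2,5] [5,7] [4,9] [8,11] [6,13] [14,15]
{[2,3],[2,5]} hit by 3; {[5,7],[4,9]} hit by 7; {[8,11],[6,13]} hit by 11; {[14,15]} hit by 15.
Points: 3, 7, 11, 15 (4 total).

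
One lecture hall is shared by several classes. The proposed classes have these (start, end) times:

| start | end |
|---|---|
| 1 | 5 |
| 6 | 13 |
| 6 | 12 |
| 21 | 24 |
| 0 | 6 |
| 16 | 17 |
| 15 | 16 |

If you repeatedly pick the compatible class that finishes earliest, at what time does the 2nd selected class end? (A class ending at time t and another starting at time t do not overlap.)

12

By end time: (1,5), (0,6), (6,12), (6,13), (15,16), (16,17), (21,24).
Pick (1,5); next start ≥ 5 → (6,12); next start ≥ 12 → (15,16); next start ≥ 16 → (16,17); next start ≥ 17 → (21,24).
Selected: (1,5) (6,12) (15,16) (16,17) (21,24)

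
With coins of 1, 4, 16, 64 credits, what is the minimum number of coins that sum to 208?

4

Use the largest denomination that fits, subtract, and repeat.
208 − 3×64→16 − 1×16→0
Total coins = 3 + 1 = 4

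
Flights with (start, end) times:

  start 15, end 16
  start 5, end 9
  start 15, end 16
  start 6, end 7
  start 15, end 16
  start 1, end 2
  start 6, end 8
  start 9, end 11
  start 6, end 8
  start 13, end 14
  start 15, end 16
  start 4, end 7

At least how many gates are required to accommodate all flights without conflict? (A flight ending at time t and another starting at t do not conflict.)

Events (time:±→running): 1:+→1 2:-→0 4:+→1 5:+→2 6:+→3 6:+→4 6:+→5 … peak 5.

5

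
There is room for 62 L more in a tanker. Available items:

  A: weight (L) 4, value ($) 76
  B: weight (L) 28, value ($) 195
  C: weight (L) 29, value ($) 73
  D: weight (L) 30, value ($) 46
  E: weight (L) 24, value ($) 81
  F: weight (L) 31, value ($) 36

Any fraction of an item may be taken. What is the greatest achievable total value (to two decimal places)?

Greedy by value/weight ratio, highest first.
Ratios (sorted): A 19.00, B 6.96, E 3.38, C 2.52, D 1.53, F 1.16
take A (4 @ 76); take B (28 @ 195); take E (24 @ 81); take 6/29 of C → 15.10. Capacity used 62/62.
Total value = 367.10

367.10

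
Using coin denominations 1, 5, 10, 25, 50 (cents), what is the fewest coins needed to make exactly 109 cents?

7

Use the largest denomination that fits, subtract, and repeat.
109 − 2×50→9 − 1×5→4 − 4×1→0
Total coins = 2 + 1 + 4 = 7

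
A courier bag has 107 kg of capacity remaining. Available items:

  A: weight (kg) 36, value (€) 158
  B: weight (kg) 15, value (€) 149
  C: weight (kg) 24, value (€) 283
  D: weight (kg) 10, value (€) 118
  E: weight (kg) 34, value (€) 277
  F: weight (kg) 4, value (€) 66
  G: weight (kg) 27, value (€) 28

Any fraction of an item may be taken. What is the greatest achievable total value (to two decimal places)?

Sort by value per unit weight and fill in that order.
Ratios (sorted): F 16.50, D 11.80, C 11.79, B 9.93, E 8.15, A 4.39, G 1.04
take F (4 @ 66); take D (10 @ 118); take C (24 @ 283); take B (15 @ 149); take E (34 @ 277); take 20/36 of A → 87.78. Capacity used 107/107.
Total value = 980.78

980.78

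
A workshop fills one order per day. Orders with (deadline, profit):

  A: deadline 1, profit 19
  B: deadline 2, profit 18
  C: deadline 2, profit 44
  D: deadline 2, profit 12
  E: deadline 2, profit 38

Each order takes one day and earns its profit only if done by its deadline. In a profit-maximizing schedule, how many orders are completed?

2

Take jobs in profit order; each goes to the latest open slot no later than its deadline.
By profit: C(d2,44), E(d2,38), A(d1,19), B(d2,18), D(d2,12)
C→slot 2; E→slot 1; A skipped; B skipped; D skipped.
2 of 5 scheduled.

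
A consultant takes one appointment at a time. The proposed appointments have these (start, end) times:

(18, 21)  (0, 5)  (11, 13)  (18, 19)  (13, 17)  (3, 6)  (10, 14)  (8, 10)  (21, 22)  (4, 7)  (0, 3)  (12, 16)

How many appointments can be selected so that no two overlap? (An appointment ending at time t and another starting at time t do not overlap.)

7

Sort by end time and greedily take each interval whose start is ≥ the last chosen end.
Sorted by end: (0,3)  (0,5)  (3,6)  (4,7)  (8,10)  (11,13)  (10,14)  (12,16)  (13,17)  (18,19)  (18,21)  (21,22)
take (0,3); take (3,6); take (8,10); take (11,13); skip (10,14); skip (12,16); take (13,17); take (18,19); take (21,22).
Selected 7 appointments.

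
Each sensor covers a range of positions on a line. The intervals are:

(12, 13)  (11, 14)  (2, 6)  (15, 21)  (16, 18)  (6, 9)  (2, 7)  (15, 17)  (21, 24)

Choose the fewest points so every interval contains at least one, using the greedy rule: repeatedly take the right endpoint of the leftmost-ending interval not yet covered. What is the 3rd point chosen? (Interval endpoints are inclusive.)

Process intervals by earliest right end; each time one isn't hit yet, stab at its right endpoint.
Sorted: [2,6] [2,7] [6,9] [12,13] [11,14] [15,17] [16,18] [15,21] [21,24]
{[2,6],[2,7],[6,9]} hit by 6; {[12,13],[11,14]} hit by 13; {[15,17],[16,18],[15,21]} hit by 17; {[21,24]} hit by 24.
Points: 6, 13, 17, 24 (4 total).

17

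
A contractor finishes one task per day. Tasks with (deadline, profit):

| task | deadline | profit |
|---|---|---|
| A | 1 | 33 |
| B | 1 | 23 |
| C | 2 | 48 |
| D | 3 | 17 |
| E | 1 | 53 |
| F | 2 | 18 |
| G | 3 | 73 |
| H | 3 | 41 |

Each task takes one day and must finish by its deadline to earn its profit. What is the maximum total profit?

174

By profit: G(d3,73), E(d1,53), C(d2,48), H(d3,41), A(d1,33), B(d1,23), F(d2,18), D(d3,17)
G→slot 3; E→slot 1; C→slot 2; H skipped; A skipped; B skipped; F skipped; D skipped.
Profit = 53 + 48 + 73 = 174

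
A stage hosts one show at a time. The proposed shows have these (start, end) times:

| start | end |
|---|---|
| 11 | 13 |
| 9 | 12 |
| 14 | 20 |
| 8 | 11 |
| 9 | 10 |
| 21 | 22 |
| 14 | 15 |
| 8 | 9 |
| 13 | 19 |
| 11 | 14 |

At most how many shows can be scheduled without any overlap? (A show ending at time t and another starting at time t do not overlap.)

5

Order by finish time; keep every interval that doesn't clash with the previous kept one.
By end time: (8,9), (9,10), (8,11), (9,12), (11,13), (11,14), (14,15), (13,19), (14,20), (21,22).
Pick (8,9); next start ≥ 9 → (9,10); next start ≥ 10 → (11,13); next start ≥ 13 → (14,15); next start ≥ 15 → (21,22).
Selected 5 shows.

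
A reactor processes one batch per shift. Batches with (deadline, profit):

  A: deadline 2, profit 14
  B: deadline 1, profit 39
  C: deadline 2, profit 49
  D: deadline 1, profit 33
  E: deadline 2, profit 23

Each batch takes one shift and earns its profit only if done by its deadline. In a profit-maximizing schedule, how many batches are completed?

2

Take jobs in profit order; each goes to the latest open slot no later than its deadline.
Profit order: C=49 B=39 D=33 E=23 A=14
Assign: C→slot 2, B→slot 1, D skipped, E skipped, A skipped.
Slots: [1:B] [2:C]
2 of 5 scheduled.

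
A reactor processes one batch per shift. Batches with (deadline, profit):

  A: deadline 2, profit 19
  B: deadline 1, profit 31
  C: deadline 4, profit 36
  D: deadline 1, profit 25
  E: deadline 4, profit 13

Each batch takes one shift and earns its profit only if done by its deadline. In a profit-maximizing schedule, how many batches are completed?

Take jobs in profit order; each goes to the latest open slot no later than its deadline.
Profit order: C=36 B=31 D=25 A=19 E=13
Assign: C→slot 4, B→slot 1, D skipped, A→slot 2, E→slot 3.
Slots: [1:B] [2:A] [3:E] [4:C]
4 of 5 scheduled.

4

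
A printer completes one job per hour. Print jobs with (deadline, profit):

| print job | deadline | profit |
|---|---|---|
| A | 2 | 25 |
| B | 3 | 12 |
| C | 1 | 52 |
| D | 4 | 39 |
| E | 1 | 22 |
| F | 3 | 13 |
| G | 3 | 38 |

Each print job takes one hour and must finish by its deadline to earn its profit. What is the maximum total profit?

154

Take jobs in profit order; each goes to the latest open slot no later than its deadline.
Profit order: C=52 D=39 G=38 A=25 E=22 F=13 B=12
Assign: C→slot 1, D→slot 4, G→slot 3, A→slot 2, E skipped, F skipped, B skipped.
Slots: [1:C] [2:A] [3:G] [4:D]
Profit = 52 + 25 + 38 + 39 = 154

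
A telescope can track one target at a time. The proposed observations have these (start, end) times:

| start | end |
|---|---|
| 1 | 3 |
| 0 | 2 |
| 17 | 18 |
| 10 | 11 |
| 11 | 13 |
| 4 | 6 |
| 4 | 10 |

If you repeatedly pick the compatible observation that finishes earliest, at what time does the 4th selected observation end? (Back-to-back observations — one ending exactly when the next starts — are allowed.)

Order by finish time; keep every interval that doesn't clash with the previous kept one.
Sorted by end: (0,2)  (1,3)  (4,6)  (4,10)  (10,11)  (11,13)  (17,18)
take (0,2); take (4,6); take (10,11); take (11,13); take (17,18).
Selected: (0,2) (4,6) (10,11) (11,13) (17,18)

13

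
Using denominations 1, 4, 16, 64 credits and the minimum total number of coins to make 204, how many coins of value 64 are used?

204 = 3×64 + 3×4
Count of 64: 3

3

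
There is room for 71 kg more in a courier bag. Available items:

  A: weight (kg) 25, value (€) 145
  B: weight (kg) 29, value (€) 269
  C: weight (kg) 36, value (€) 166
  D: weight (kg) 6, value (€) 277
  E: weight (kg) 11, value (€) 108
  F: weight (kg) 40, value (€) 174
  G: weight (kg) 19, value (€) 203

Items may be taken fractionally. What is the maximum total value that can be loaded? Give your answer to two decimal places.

Greedy by value/weight ratio, highest first.
Ratios (sorted): D 46.17, G 10.68, E 9.82, B 9.28, A 5.80, C 4.61, F 4.35
take D (6 @ 277); take G (19 @ 203); take E (11 @ 108); take B (29 @ 269); take 6/25 of A → 34.80. Capacity used 71/71.
Total value = 891.80

891.80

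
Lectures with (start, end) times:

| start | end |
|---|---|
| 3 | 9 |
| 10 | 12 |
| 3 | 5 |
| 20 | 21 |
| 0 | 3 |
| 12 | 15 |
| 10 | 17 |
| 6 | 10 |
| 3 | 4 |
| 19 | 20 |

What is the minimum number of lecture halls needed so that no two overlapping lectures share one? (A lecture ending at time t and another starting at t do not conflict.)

Count concurrent intervals with a sweep; the peak is the room count.
starts: [0, 3, 3, 3, 6, 10, 10, 12, 19, 20]
ends:   [3, 4, 5, 9, 10, 12, 15, 17, 20, 21]
s0→1 e3→0 s3→1 s3→2 s3→3  — peak 3.

3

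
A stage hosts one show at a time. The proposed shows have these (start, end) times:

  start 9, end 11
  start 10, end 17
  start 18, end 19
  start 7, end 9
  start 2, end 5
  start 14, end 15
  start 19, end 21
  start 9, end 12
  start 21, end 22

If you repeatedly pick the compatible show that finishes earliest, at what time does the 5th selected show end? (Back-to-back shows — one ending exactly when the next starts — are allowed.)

19

Greedy by earliest finish: after sorting by end time, pick each interval compatible with the last pick.
By end time: (2,5), (7,9), (9,11), (9,12), (14,15), (10,17), (18,19), (19,21), (21,22).
Pick (2,5); next start ≥ 5 → (7,9); next start ≥ 9 → (9,11); next start ≥ 11 → (14,15); next start ≥ 15 → (18,19); next start ≥ 19 → (19,21); next start ≥ 21 → (21,22).
Selected: (2,5) (7,9) (9,11) (14,15) (18,19) (19,21) (21,22)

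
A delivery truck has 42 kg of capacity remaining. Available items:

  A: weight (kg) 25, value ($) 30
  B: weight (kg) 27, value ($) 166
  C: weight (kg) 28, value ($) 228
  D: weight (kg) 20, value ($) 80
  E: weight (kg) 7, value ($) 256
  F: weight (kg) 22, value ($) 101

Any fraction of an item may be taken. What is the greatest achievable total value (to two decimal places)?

527.04

Greedy by value/weight ratio, highest first.
Ratios (sorted): E 36.57, C 8.14, B 6.15, F 4.59, D 4.00, A 1.20
take E (7 @ 256); take C (28 @ 228); take 7/27 of B → 43.04. Capacity used 42/42.
Total value = 527.04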